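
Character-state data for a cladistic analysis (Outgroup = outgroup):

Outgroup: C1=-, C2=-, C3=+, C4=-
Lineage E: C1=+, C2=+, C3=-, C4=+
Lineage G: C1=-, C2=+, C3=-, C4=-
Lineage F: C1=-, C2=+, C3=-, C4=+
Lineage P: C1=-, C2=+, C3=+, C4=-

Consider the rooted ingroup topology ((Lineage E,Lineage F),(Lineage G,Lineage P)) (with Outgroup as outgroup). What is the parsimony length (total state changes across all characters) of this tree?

5

Map each character onto ((Lineage E,Lineage F),(Lineage G,Lineage P)) (rooted by Outgroup) and count the minimum state changes it requires (Fitch parsimony):
C1: 1; C2: 1; C3: 2; C4: 1.
Total tree length = 5.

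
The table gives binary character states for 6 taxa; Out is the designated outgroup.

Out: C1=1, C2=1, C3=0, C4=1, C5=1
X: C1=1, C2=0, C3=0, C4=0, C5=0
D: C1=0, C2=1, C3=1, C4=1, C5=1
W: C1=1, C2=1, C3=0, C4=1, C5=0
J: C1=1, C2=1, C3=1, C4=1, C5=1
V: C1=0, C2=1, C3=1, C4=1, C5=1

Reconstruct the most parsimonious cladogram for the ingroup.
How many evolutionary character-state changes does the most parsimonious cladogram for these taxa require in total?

5

Character polarity is set by the outgroup: the derived state is whichever differs from the outgroup's state, so for C1, C2, C4, C5 the derived state is '0', and for the remaining characters it is '1'.
Only D and V show the derived state '0' for C1, supporting them as a clade.
C2: derived state '0' in X only — an autapomorphy, so it tells us nothing about relationships among taxa.
C3 (derived state '1') is shared by D, J, and V — a synapomorphy uniting that clade.
C4 (derived state '0') is unique to X (autapomorphy; uninformative for grouping).
C5: derived state '0' in W and X only — synapomorphy for {W, X}.
Most parsimonious ingroup topology: ((X,W),((D,V),J)).
Changes per character on this tree: C1: 1; C2: 1; C3: 1; C4: 1; C5: 1.
Total = 5.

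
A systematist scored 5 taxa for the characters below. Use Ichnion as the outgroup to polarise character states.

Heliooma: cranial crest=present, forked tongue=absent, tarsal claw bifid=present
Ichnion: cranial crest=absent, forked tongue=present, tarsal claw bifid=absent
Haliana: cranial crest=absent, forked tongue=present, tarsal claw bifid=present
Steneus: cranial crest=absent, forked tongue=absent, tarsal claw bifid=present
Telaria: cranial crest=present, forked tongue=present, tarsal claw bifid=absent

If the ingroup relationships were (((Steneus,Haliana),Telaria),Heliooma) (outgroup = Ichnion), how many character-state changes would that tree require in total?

Map each character onto (((Steneus,Haliana),Telaria),Heliooma) (rooted by Ichnion) and count the minimum state changes it requires (Fitch parsimony):
cranial crest: 2; forked tongue: 2; tarsal claw bifid: 2.
Total tree length = 6.

6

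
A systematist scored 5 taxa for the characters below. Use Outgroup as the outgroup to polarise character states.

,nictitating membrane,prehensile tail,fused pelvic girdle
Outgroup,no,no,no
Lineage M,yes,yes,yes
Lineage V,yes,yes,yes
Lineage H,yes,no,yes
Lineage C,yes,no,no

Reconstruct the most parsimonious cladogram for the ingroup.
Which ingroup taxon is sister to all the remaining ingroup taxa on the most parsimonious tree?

Lineage C

The outgroup has state 'no' for every character, so 'yes' is the derived state throughout.
nictitating membrane (derived state 'yes') is shared by all ingroup taxa — unites the whole ingroup.
prehensile tail (derived state 'yes') is shared by Lineage M and Lineage V — a synapomorphy uniting that clade.
Only Lineage H, Lineage M, and Lineage V show the derived state 'yes' for fused pelvic girdle, supporting them as a clade.
Most parsimonious ingroup topology: (((Lineage M,Lineage V),Lineage H),Lineage C).
Lineage C is sister to the clade containing all other ingroup taxa, so it is the earliest-diverging (most basal) ingroup lineage.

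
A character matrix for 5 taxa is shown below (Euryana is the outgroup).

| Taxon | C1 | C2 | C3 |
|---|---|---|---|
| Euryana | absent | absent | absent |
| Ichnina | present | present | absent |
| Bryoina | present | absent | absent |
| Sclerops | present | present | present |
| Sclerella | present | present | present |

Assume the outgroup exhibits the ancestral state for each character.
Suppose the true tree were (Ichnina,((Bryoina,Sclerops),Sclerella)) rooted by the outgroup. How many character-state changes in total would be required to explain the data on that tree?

5

Map each character onto (Ichnina,((Bryoina,Sclerops),Sclerella)) (rooted by Euryana) and count the minimum state changes it requires (Fitch parsimony):
C1: 1; C2: 2; C3: 2.
Total tree length = 5.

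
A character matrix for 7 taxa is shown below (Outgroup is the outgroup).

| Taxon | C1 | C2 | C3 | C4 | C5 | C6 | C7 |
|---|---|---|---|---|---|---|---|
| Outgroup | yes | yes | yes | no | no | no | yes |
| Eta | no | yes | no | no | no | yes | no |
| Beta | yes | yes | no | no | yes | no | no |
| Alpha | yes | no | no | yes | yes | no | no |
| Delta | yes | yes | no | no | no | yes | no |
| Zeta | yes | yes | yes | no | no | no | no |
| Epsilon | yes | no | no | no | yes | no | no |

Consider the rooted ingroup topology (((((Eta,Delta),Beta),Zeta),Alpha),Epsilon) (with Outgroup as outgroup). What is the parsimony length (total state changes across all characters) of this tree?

Map each character onto (((((Eta,Delta),Beta),Zeta),Alpha),Epsilon) (rooted by Outgroup) and count the minimum state changes it requires (Fitch parsimony):
C1: 1; C2: 2; C3: 2; C4: 1; C5: 3; C6: 1; C7: 1.
Total tree length = 11.

11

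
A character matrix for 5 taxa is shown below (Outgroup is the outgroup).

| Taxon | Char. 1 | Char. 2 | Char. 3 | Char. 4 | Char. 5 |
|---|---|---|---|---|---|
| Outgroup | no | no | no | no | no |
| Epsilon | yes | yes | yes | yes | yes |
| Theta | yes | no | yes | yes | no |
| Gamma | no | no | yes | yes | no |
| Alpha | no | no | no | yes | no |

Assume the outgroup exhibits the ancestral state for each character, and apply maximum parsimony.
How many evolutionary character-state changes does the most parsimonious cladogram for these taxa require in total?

5

The outgroup has state 'no' for every character, so 'yes' is the derived state throughout.
Char. 1: derived state 'yes' in Epsilon and Theta only — synapomorphy for {Epsilon, Theta}.
Char. 2 (derived state 'yes') is unique to Epsilon (autapomorphy; uninformative for grouping).
Char. 3: derived state 'yes' in Epsilon, Gamma, and Theta only — synapomorphy for {Epsilon, Gamma, Theta}.
All ingroup taxa share the derived state 'yes' for Char. 4; it defines the ingroup but does not resolve relationships within it.
Char. 5: derived state 'yes' in Epsilon only — an autapomorphy, so it tells us nothing about relationships among taxa.
Most parsimonious ingroup topology: (((Epsilon,Theta),Gamma),Alpha).
Changes per character on this tree: Char. 1: 1; Char. 2: 1; Char. 3: 1; Char. 4: 1; Char. 5: 1.
Total = 5.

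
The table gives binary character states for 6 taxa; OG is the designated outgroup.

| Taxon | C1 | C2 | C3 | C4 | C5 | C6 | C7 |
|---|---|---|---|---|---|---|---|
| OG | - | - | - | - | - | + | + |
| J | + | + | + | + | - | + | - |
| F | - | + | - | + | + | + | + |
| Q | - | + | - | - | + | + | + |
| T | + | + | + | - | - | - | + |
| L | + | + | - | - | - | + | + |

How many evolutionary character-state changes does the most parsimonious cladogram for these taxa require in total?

Character polarity is set by the outgroup: the derived state is whichever differs from the outgroup's state, so for C6, C7 the derived state is '-', and for the remaining characters it is '+'.
Only J, L, and T show the derived state '+' for C1, supporting them as a clade.
All ingroup taxa share the derived state '+' for C2; it defines the ingroup but does not resolve relationships within it.
C3: derived state '+' in J and T only — synapomorphy for {J, T}.
C4 (state '+') occurs in F and J but conflicts with the nesting implied by the other characters — most parsimoniously interpreted as homoplasy.
C5: derived state '+' in F and Q only — synapomorphy for {F, Q}.
C6 (derived state '-') is unique to T (autapomorphy; uninformative for grouping).
C7 (derived state '-') is unique to J (autapomorphy; uninformative for grouping).
Most parsimonious ingroup topology: (((J,T),L),(F,Q)).
Changes per character on this tree: C1: 1; C2: 1; C3: 1; C4: 2; C5: 1; C6: 1; C7: 1.
Total = 8.

8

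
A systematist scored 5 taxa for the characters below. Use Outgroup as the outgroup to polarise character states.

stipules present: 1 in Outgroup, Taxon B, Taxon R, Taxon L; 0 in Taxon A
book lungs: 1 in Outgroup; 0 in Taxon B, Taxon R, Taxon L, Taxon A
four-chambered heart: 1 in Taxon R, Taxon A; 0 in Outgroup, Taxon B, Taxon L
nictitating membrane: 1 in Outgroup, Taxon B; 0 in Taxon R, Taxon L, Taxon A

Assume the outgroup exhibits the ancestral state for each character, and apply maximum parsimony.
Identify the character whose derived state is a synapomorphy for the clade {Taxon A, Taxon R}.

Character polarity is set by the outgroup: the derived state is whichever differs from the outgroup's state, so for stipules present, book lungs, nictitating membrane the derived state is '0', and for the remaining characters it is '1'.
stipules present (derived state '0') is unique to Taxon A (autapomorphy; uninformative for grouping).
book lungs (derived state '0') is shared by all ingroup taxa — unites the whole ingroup.
four-chambered heart: derived state '1' in Taxon A and Taxon R only — synapomorphy for {Taxon A, Taxon R}.
nictitating membrane (derived state '0') is shared by Taxon A, Taxon L, and Taxon R — a synapomorphy uniting that clade.
Most parsimonious ingroup topology: (Taxon B,((Taxon R,Taxon A),Taxon L)).
The clade {Taxon A, Taxon R} is supported by four-chambered heart: its derived state '1' occurs in exactly those taxa and in no other taxon (including the outgroup).

four-chambered heart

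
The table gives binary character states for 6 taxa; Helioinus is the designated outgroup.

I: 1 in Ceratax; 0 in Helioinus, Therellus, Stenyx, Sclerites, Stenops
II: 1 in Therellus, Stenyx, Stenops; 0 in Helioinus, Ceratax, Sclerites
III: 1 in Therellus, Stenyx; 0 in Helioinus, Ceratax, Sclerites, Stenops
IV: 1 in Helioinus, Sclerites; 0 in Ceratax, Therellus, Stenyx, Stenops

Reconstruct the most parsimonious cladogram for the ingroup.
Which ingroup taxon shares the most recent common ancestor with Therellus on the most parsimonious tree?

Character polarity is set by the outgroup: the derived state is whichever differs from the outgroup's state, so for IV the derived state is '0', and for the remaining characters it is '1'.
I (derived state '1') is unique to Ceratax (autapomorphy; uninformative for grouping).
II: derived state '1' in Stenops, Stenyx, and Therellus only — synapomorphy for {Stenops, Stenyx, Therellus}.
Only Stenyx and Therellus show the derived state '1' for III, supporting them as a clade.
Only Ceratax, Stenops, Stenyx, and Therellus show the derived state '0' for IV, supporting them as a clade.
Most parsimonious ingroup topology: (Sclerites,(((Therellus,Stenyx),Stenops),Ceratax)).
Therellus and Stenyx form a cherry on this tree, so they are sister taxa.

Stenyx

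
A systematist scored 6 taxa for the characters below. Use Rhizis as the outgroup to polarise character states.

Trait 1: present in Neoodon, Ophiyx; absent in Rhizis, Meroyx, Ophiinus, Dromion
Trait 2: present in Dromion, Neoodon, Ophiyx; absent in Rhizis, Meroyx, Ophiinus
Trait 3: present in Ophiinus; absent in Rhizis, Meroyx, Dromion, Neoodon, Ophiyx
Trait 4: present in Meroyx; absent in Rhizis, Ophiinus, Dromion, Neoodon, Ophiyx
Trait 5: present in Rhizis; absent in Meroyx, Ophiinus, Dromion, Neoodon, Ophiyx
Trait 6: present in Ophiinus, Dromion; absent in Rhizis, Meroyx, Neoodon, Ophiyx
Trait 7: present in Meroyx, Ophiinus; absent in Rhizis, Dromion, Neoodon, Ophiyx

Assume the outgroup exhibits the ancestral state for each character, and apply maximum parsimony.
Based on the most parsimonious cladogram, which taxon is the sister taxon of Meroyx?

Ophiinus

Character polarity is set by the outgroup: the derived state is whichever differs from the outgroup's state, so for Trait 5 the derived state is 'absent', and for the remaining characters it is 'present'.
Trait 1: derived state 'present' in Neoodon and Ophiyx only — synapomorphy for {Neoodon, Ophiyx}.
Trait 2: derived state 'present' in Dromion, Neoodon, and Ophiyx only — synapomorphy for {Dromion, Neoodon, Ophiyx}.
Trait 3: derived state 'present' in Ophiinus only — an autapomorphy, so it tells us nothing about relationships among taxa.
Trait 4 (derived state 'present') is unique to Meroyx (autapomorphy; uninformative for grouping).
All ingroup taxa share the derived state 'absent' for Trait 5; it defines the ingroup but does not resolve relationships within it.
Trait 6 groups Dromion and Ophiinus, which is incompatible with the clades supported by the remaining characters; treating it as convergent (homoplasy) costs fewer steps than any alternative tree.
Only Meroyx and Ophiinus show the derived state 'present' for Trait 7, supporting them as a clade.
Most parsimonious ingroup topology: ((Meroyx,Ophiinus),(Dromion,(Neoodon,Ophiyx))).
Meroyx and Ophiinus form a cherry on this tree, so they are sister taxa.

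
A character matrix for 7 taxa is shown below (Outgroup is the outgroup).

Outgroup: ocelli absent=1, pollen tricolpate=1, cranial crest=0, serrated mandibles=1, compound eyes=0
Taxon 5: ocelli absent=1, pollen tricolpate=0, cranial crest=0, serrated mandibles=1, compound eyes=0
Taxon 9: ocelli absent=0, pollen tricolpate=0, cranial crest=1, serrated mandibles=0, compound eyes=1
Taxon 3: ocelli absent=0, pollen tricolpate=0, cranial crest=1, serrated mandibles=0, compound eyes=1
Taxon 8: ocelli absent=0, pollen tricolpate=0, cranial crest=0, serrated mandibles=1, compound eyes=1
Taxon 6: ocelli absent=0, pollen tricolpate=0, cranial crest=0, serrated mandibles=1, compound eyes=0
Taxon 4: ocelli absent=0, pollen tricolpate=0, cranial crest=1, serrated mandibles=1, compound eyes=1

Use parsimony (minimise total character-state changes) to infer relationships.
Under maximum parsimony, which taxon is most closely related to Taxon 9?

Character polarity is set by the outgroup: the derived state is whichever differs from the outgroup's state, so for ocelli absent, pollen tricolpate, serrated mandibles the derived state is '0', and for the remaining characters it is '1'.
Only Taxon 3, Taxon 4, Taxon 6, Taxon 8, and Taxon 9 show the derived state '0' for ocelli absent, supporting them as a clade.
pollen tricolpate (derived state '0') is shared by all ingroup taxa — unites the whole ingroup.
cranial crest (derived state '1') is shared by Taxon 3, Taxon 4, and Taxon 9 — a synapomorphy uniting that clade.
serrated mandibles: derived state '0' in Taxon 3 and Taxon 9 only — synapomorphy for {Taxon 3, Taxon 9}.
compound eyes: derived state '1' in Taxon 3, Taxon 4, Taxon 8, and Taxon 9 only — synapomorphy for {Taxon 3, Taxon 4, Taxon 8, Taxon 9}.
Most parsimonious ingroup topology: (Taxon 5,((((Taxon 9,Taxon 3),Taxon 4),Taxon 8),Taxon 6)).
Taxon 9 and Taxon 3 form a cherry on this tree, so they are sister taxa.

Taxon 3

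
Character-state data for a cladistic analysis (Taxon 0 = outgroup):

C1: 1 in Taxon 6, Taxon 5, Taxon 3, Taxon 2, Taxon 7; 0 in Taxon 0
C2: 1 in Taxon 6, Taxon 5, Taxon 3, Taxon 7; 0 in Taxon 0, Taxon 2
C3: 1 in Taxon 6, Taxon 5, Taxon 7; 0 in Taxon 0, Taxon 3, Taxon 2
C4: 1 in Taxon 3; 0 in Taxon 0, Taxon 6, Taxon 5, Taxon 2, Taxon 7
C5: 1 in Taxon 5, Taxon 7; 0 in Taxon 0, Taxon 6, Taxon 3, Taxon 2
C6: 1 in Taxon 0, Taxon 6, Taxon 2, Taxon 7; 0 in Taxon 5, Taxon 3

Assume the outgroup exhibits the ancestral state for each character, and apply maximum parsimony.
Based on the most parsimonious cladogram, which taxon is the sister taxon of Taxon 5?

Character polarity is set by the outgroup: the derived state is whichever differs from the outgroup's state, so for C6 the derived state is '0', and for the remaining characters it is '1'.
C1 (derived state '1') is shared by all ingroup taxa — unites the whole ingroup.
C2: derived state '1' in Taxon 3, Taxon 5, Taxon 6, and Taxon 7 only — synapomorphy for {Taxon 3, Taxon 5, Taxon 6, Taxon 7}.
C3 (derived state '1') is shared by Taxon 5, Taxon 6, and Taxon 7 — a synapomorphy uniting that clade.
C4: derived state '1' in Taxon 3 only — an autapomorphy, so it tells us nothing about relationships among taxa.
C5: derived state '1' in Taxon 5 and Taxon 7 only — synapomorphy for {Taxon 5, Taxon 7}.
C6 (state '0') occurs in Taxon 3 and Taxon 5 but conflicts with the nesting implied by the other characters — most parsimoniously interpreted as homoplasy.
Most parsimonious ingroup topology: (((Taxon 6,(Taxon 5,Taxon 7)),Taxon 3),Taxon 2).
Taxon 5 and Taxon 7 form a cherry on this tree, so they are sister taxa.

Taxon 7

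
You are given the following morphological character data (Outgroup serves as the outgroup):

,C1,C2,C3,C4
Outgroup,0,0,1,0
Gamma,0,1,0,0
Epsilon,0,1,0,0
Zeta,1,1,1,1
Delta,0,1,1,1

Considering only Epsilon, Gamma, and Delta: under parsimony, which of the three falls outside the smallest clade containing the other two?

Delta

Character polarity is set by the outgroup: the derived state is whichever differs from the outgroup's state, so for C3 the derived state is '0', and for the remaining characters it is '1'.
C1 (derived state '1') is unique to Zeta (autapomorphy; uninformative for grouping).
All ingroup taxa share the derived state '1' for C2; it defines the ingroup but does not resolve relationships within it.
C3: derived state '0' in Epsilon and Gamma only — synapomorphy for {Epsilon, Gamma}.
C4 (derived state '1') is shared by Delta and Zeta — a synapomorphy uniting that clade.
Most parsimonious ingroup topology: ((Gamma,Epsilon),(Zeta,Delta)).
Epsilon and Gamma share a more recent common ancestor with each other than either does with Delta, so Delta is the least closely related of the three.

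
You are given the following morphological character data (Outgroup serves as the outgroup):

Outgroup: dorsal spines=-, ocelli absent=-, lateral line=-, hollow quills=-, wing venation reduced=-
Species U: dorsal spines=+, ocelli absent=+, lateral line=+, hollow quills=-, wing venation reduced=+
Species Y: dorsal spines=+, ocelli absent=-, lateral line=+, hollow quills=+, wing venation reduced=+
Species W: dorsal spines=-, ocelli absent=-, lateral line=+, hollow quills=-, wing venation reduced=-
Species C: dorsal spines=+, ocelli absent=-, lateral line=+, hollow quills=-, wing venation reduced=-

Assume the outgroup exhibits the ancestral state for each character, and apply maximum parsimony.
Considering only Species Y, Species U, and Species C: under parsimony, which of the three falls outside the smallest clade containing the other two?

Species C

The outgroup has state '-' for every character, so '+' is the derived state throughout.
dorsal spines: derived state '+' in Species C, Species U, and Species Y only — synapomorphy for {Species C, Species U, Species Y}.
ocelli absent (derived state '+') is unique to Species U (autapomorphy; uninformative for grouping).
All ingroup taxa share the derived state '+' for lateral line; it defines the ingroup but does not resolve relationships within it.
hollow quills: derived state '+' in Species Y only — an autapomorphy, so it tells us nothing about relationships among taxa.
wing venation reduced (derived state '+') is shared by Species U and Species Y — a synapomorphy uniting that clade.
Most parsimonious ingroup topology: (((Species U,Species Y),Species C),Species W).
Species Y and Species U share a more recent common ancestor with each other than either does with Species C, so Species C is the least closely related of the three.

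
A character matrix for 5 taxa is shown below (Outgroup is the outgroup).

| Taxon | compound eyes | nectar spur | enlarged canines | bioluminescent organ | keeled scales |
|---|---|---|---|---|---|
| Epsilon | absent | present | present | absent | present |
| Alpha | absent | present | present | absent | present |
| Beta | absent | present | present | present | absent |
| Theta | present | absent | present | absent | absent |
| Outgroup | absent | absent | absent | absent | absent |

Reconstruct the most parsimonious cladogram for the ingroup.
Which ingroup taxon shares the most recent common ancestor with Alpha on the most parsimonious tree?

Epsilon

The outgroup has state 'absent' for every character, so 'present' is the derived state throughout.
compound eyes: derived state 'present' in Theta only — an autapomorphy, so it tells us nothing about relationships among taxa.
Only Alpha, Beta, and Epsilon show the derived state 'present' for nectar spur, supporting them as a clade.
enlarged canines (derived state 'present') is shared by all ingroup taxa — unites the whole ingroup.
bioluminescent organ (derived state 'present') is unique to Beta (autapomorphy; uninformative for grouping).
keeled scales: derived state 'present' in Alpha and Epsilon only — synapomorphy for {Alpha, Epsilon}.
Most parsimonious ingroup topology: (((Epsilon,Alpha),Beta),Theta).
Alpha and Epsilon form a cherry on this tree, so they are sister taxa.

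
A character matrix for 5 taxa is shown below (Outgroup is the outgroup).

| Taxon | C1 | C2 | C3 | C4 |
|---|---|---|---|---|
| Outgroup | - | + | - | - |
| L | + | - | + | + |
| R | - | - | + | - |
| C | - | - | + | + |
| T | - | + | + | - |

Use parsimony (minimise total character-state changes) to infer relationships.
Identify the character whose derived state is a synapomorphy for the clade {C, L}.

C4

Character polarity is set by the outgroup: the derived state is whichever differs from the outgroup's state, so for C2 the derived state is '-', and for the remaining characters it is '+'.
C1 (derived state '+') is unique to L (autapomorphy; uninformative for grouping).
Only C, L, and R show the derived state '-' for C2, supporting them as a clade.
All ingroup taxa share the derived state '+' for C3; it defines the ingroup but does not resolve relationships within it.
C4 (derived state '+') is shared by C and L — a synapomorphy uniting that clade.
Most parsimonious ingroup topology: (((L,C),R),T).
The clade {C, L} is supported by C4: its derived state '+' occurs in exactly those taxa and in no other taxon (including the outgroup).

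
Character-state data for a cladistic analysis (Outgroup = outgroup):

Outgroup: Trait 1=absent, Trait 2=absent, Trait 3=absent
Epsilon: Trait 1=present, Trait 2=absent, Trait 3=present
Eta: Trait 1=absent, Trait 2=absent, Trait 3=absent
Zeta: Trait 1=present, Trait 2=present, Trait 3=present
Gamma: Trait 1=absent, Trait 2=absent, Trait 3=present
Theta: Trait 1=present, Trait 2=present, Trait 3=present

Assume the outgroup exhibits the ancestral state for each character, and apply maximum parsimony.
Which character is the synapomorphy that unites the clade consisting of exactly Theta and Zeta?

Trait 2

The outgroup has state 'absent' for every character, so 'present' is the derived state throughout.
Trait 1 (derived state 'present') is shared by Epsilon, Theta, and Zeta — a synapomorphy uniting that clade.
Only Theta and Zeta show the derived state 'present' for Trait 2, supporting them as a clade.
Trait 3: derived state 'present' in Epsilon, Gamma, Theta, and Zeta only — synapomorphy for {Epsilon, Gamma, Theta, Zeta}.
Most parsimonious ingroup topology: (((Epsilon,(Zeta,Theta)),Gamma),Eta).
The clade {Theta, Zeta} is supported by Trait 2: its derived state 'present' occurs in exactly those taxa and in no other taxon (including the outgroup).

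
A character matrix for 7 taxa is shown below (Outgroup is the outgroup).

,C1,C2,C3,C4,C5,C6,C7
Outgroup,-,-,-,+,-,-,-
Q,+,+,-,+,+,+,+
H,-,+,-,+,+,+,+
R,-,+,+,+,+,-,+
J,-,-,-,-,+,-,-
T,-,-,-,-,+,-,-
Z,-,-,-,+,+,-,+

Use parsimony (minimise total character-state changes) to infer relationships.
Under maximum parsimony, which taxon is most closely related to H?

Character polarity is set by the outgroup: the derived state is whichever differs from the outgroup's state, so for C4 the derived state is '-', and for the remaining characters it is '+'.
C1: derived state '+' in Q only — an autapomorphy, so it tells us nothing about relationships among taxa.
C2: derived state '+' in H, Q, and R only — synapomorphy for {H, Q, R}.
C3: derived state '+' in R only — an autapomorphy, so it tells us nothing about relationships among taxa.
C4 (derived state '-') is shared by J and T — a synapomorphy uniting that clade.
All ingroup taxa share the derived state '+' for C5; it defines the ingroup but does not resolve relationships within it.
C6 (derived state '+') is shared by H and Q — a synapomorphy uniting that clade.
C7: derived state '+' in H, Q, R, and Z only — synapomorphy for {H, Q, R, Z}.
Most parsimonious ingroup topology: ((((Q,H),R),Z),(J,T)).
H and Q form a cherry on this tree, so they are sister taxa.

Q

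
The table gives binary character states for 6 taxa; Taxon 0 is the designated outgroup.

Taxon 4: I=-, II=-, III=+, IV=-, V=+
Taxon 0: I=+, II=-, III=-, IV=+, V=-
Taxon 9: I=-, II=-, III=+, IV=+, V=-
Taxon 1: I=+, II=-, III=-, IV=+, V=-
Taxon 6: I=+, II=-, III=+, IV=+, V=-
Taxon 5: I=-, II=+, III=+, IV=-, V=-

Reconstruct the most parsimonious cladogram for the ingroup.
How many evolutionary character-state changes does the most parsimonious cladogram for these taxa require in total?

Character polarity is set by the outgroup: the derived state is whichever differs from the outgroup's state, so for I, IV the derived state is '-', and for the remaining characters it is '+'.
I: derived state '-' in Taxon 4, Taxon 5, and Taxon 9 only — synapomorphy for {Taxon 4, Taxon 5, Taxon 9}.
II (derived state '+') is unique to Taxon 5 (autapomorphy; uninformative for grouping).
III (derived state '+') is shared by Taxon 4, Taxon 5, Taxon 6, and Taxon 9 — a synapomorphy uniting that clade.
IV: derived state '-' in Taxon 4 and Taxon 5 only — synapomorphy for {Taxon 4, Taxon 5}.
V (derived state '+') is unique to Taxon 4 (autapomorphy; uninformative for grouping).
Most parsimonious ingroup topology: ((Taxon 6,((Taxon 4,Taxon 5),Taxon 9)),Taxon 1).
Changes per character on this tree: I: 1; II: 1; III: 1; IV: 1; V: 1.
Total = 5.

5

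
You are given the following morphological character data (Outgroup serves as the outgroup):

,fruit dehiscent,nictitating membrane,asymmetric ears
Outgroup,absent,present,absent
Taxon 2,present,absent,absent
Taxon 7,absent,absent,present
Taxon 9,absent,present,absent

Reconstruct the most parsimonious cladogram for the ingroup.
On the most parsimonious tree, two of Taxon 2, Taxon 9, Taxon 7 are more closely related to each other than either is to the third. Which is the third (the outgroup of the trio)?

Taxon 9

Character polarity is set by the outgroup: the derived state is whichever differs from the outgroup's state, so for nictitating membrane the derived state is 'absent', and for the remaining characters it is 'present'.
fruit dehiscent: derived state 'present' in Taxon 2 only — an autapomorphy, so it tells us nothing about relationships among taxa.
nictitating membrane: derived state 'absent' in Taxon 2 and Taxon 7 only — synapomorphy for {Taxon 2, Taxon 7}.
asymmetric ears (derived state 'present') is unique to Taxon 7 (autapomorphy; uninformative for grouping).
Most parsimonious ingroup topology: ((Taxon 2,Taxon 7),Taxon 9).
Taxon 7 and Taxon 2 share a more recent common ancestor with each other than either does with Taxon 9, so Taxon 9 is the least closely related of the three.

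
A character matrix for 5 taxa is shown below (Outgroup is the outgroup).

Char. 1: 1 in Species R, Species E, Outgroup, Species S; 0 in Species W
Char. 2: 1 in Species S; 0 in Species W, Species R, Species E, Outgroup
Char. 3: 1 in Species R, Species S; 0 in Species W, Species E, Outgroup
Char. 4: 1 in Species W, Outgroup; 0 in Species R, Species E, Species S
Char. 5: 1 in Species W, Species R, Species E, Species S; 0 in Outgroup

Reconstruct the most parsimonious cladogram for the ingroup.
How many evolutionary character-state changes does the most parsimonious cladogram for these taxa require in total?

5

Character polarity is set by the outgroup: the derived state is whichever differs from the outgroup's state, so for Char. 1, Char. 4 the derived state is '0', and for the remaining characters it is '1'.
Char. 1 (derived state '0') is unique to Species W (autapomorphy; uninformative for grouping).
Char. 2 (derived state '1') is unique to Species S (autapomorphy; uninformative for grouping).
Only Species R and Species S show the derived state '1' for Char. 3, supporting them as a clade.
Char. 4: derived state '0' in Species E, Species R, and Species S only — synapomorphy for {Species E, Species R, Species S}.
Char. 5 (derived state '1') is shared by all ingroup taxa — unites the whole ingroup.
Most parsimonious ingroup topology: (((Species S,Species R),Species E),Species W).
Changes per character on this tree: Char. 1: 1; Char. 2: 1; Char. 3: 1; Char. 4: 1; Char. 5: 1.
Total = 5.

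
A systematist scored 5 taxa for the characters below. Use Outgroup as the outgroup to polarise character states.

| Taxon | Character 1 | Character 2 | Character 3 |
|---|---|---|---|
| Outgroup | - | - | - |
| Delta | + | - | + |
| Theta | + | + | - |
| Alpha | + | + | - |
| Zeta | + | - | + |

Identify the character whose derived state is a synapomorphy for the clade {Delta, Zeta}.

Character 3

The outgroup has state '-' for every character, so '+' is the derived state throughout.
Character 1 (derived state '+') is shared by all ingroup taxa — unites the whole ingroup.
Character 2: derived state '+' in Alpha and Theta only — synapomorphy for {Alpha, Theta}.
Character 3 (derived state '+') is shared by Delta and Zeta — a synapomorphy uniting that clade.
Most parsimonious ingroup topology: ((Delta,Zeta),(Theta,Alpha)).
The clade {Delta, Zeta} is supported by Character 3: its derived state '+' occurs in exactly those taxa and in no other taxon (including the outgroup).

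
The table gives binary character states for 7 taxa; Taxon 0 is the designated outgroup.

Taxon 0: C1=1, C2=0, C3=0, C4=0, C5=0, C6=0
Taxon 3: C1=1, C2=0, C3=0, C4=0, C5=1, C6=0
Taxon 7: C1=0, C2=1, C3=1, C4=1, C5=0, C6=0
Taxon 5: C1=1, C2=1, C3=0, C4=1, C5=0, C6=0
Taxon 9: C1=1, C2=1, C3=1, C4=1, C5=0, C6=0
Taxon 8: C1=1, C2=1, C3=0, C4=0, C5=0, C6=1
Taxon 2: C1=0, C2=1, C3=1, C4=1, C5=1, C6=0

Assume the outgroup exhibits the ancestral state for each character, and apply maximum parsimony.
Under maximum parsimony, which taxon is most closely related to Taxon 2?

Character polarity is set by the outgroup: the derived state is whichever differs from the outgroup's state, so for C1 the derived state is '0', and for the remaining characters it is '1'.
C1: derived state '0' in Taxon 2 and Taxon 7 only — synapomorphy for {Taxon 2, Taxon 7}.
Only Taxon 2, Taxon 5, Taxon 7, Taxon 8, and Taxon 9 show the derived state '1' for C2, supporting them as a clade.
C3 (derived state '1') is shared by Taxon 2, Taxon 7, and Taxon 9 — a synapomorphy uniting that clade.
C4 (derived state '1') is shared by Taxon 2, Taxon 5, Taxon 7, and Taxon 9 — a synapomorphy uniting that clade.
C5 groups Taxon 2 and Taxon 3, which is incompatible with the clades supported by the remaining characters; treating it as convergent (homoplasy) costs fewer steps than any alternative tree.
C6: derived state '1' in Taxon 8 only — an autapomorphy, so it tells us nothing about relationships among taxa.
Most parsimonious ingroup topology: (Taxon 3,((((Taxon 7,Taxon 2),Taxon 9),Taxon 5),Taxon 8)).
Taxon 2 and Taxon 7 form a cherry on this tree, so they are sister taxa.

Taxon 7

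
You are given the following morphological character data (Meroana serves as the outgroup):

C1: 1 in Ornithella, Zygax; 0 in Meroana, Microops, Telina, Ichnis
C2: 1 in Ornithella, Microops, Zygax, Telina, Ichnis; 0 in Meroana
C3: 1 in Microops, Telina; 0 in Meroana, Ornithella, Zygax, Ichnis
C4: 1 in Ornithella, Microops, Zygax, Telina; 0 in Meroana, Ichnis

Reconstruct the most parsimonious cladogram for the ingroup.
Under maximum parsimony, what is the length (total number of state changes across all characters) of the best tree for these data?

4

The outgroup has state '0' for every character, so '1' is the derived state throughout.
C1: derived state '1' in Ornithella and Zygax only — synapomorphy for {Ornithella, Zygax}.
All ingroup taxa share the derived state '1' for C2; it defines the ingroup but does not resolve relationships within it.
C3: derived state '1' in Microops and Telina only — synapomorphy for {Microops, Telina}.
C4 (derived state '1') is shared by Microops, Ornithella, Telina, and Zygax — a synapomorphy uniting that clade.
Most parsimonious ingroup topology: (((Ornithella,Zygax),(Microops,Telina)),Ichnis).
Changes per character on this tree: C1: 1; C2: 1; C3: 1; C4: 1.
Total = 4.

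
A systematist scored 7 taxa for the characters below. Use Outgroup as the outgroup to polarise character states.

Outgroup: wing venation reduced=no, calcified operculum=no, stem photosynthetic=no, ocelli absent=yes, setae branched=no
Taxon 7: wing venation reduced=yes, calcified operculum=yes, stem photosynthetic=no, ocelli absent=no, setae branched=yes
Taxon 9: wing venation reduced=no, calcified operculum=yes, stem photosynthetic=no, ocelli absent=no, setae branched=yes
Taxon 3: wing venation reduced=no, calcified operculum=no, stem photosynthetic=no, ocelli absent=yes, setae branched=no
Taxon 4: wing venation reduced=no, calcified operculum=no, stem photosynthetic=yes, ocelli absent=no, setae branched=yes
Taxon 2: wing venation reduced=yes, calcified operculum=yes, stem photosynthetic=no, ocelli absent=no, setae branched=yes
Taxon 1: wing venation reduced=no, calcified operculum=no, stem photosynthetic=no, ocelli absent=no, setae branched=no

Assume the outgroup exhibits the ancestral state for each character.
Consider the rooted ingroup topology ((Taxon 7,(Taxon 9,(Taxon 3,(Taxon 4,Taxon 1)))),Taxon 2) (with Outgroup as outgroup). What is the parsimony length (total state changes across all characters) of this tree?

Map each character onto ((Taxon 7,(Taxon 9,(Taxon 3,(Taxon 4,Taxon 1)))),Taxon 2) (rooted by Outgroup) and count the minimum state changes it requires (Fitch parsimony):
wing venation reduced: 2; calcified operculum: 2; stem photosynthetic: 1; ocelli absent: 2; setae branched: 3.
Total tree length = 10.

10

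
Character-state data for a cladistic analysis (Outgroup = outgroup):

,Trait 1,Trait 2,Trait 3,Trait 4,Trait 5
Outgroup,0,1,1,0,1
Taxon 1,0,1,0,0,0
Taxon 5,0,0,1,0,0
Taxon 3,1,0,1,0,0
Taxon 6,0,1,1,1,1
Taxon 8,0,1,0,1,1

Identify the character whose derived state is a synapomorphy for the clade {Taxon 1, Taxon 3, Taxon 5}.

Trait 5

Character polarity is set by the outgroup: the derived state is whichever differs from the outgroup's state, so for Trait 2, Trait 3, Trait 5 the derived state is '0', and for the remaining characters it is '1'.
Trait 1 (derived state '1') is unique to Taxon 3 (autapomorphy; uninformative for grouping).
Only Taxon 3 and Taxon 5 show the derived state '0' for Trait 2, supporting them as a clade.
Trait 3 groups Taxon 1 and Taxon 8, which is incompatible with the clades supported by the remaining characters; treating it as convergent (homoplasy) costs fewer steps than any alternative tree.
Trait 4 (derived state '1') is shared by Taxon 6 and Taxon 8 — a synapomorphy uniting that clade.
Trait 5: derived state '0' in Taxon 1, Taxon 3, and Taxon 5 only — synapomorphy for {Taxon 1, Taxon 3, Taxon 5}.
Most parsimonious ingroup topology: ((Taxon 1,(Taxon 5,Taxon 3)),(Taxon 6,Taxon 8)).
The clade {Taxon 1, Taxon 3, Taxon 5} is supported by Trait 5: its derived state '0' occurs in exactly those taxa and in no other taxon (including the outgroup).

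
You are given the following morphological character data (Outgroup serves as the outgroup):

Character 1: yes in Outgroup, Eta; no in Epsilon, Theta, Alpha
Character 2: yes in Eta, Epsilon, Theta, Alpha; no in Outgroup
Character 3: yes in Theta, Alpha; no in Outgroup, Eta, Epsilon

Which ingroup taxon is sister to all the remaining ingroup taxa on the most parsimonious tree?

Character polarity is set by the outgroup: the derived state is whichever differs from the outgroup's state, so for Character 1 the derived state is 'no', and for the remaining characters it is 'yes'.
Character 1: derived state 'no' in Alpha, Epsilon, and Theta only — synapomorphy for {Alpha, Epsilon, Theta}.
Character 2 (derived state 'yes') is shared by all ingroup taxa — unites the whole ingroup.
Only Alpha and Theta show the derived state 'yes' for Character 3, supporting them as a clade.
Most parsimonious ingroup topology: (Eta,(Epsilon,(Theta,Alpha))).
Eta is sister to the clade containing all other ingroup taxa, so it is the earliest-diverging (most basal) ingroup lineage.

Eta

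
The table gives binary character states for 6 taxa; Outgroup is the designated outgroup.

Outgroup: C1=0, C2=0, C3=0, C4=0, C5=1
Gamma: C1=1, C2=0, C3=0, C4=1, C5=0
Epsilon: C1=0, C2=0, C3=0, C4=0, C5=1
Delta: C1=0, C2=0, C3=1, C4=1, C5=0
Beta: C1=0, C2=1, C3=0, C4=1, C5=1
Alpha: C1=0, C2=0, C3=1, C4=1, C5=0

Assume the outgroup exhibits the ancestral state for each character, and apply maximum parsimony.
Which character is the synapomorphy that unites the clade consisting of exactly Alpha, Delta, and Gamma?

C5

Character polarity is set by the outgroup: the derived state is whichever differs from the outgroup's state, so for C5 the derived state is '0', and for the remaining characters it is '1'.
C1 (derived state '1') is unique to Gamma (autapomorphy; uninformative for grouping).
C2 (derived state '1') is unique to Beta (autapomorphy; uninformative for grouping).
C3 (derived state '1') is shared by Alpha and Delta — a synapomorphy uniting that clade.
C4: derived state '1' in Alpha, Beta, Delta, and Gamma only — synapomorphy for {Alpha, Beta, Delta, Gamma}.
C5 (derived state '0') is shared by Alpha, Delta, and Gamma — a synapomorphy uniting that clade.
Most parsimonious ingroup topology: (((Gamma,(Delta,Alpha)),Beta),Epsilon).
The clade {Alpha, Delta, Gamma} is supported by C5: its derived state '0' occurs in exactly those taxa and in no other taxon (including the outgroup).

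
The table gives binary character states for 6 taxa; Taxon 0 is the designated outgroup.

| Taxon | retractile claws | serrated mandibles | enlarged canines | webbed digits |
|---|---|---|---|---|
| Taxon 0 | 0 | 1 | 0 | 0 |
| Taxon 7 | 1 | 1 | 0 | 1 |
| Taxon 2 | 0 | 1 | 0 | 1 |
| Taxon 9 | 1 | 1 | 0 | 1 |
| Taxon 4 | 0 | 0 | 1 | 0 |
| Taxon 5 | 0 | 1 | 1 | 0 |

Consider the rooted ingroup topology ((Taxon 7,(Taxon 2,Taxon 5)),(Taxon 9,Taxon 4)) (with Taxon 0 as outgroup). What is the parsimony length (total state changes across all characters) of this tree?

Map each character onto ((Taxon 7,(Taxon 2,Taxon 5)),(Taxon 9,Taxon 4)) (rooted by Taxon 0) and count the minimum state changes it requires (Fitch parsimony):
retractile claws: 2; serrated mandibles: 1; enlarged canines: 2; webbed digits: 3.
Total tree length = 8.

8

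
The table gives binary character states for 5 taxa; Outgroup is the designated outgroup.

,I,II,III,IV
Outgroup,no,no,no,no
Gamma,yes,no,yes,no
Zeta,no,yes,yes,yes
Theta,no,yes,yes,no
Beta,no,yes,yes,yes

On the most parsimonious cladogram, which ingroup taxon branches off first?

The outgroup has state 'no' for every character, so 'yes' is the derived state throughout.
I: derived state 'yes' in Gamma only — an autapomorphy, so it tells us nothing about relationships among taxa.
II: derived state 'yes' in Beta, Theta, and Zeta only — synapomorphy for {Beta, Theta, Zeta}.
III (derived state 'yes') is shared by all ingroup taxa — unites the whole ingroup.
IV (derived state 'yes') is shared by Beta and Zeta — a synapomorphy uniting that clade.
Most parsimonious ingroup topology: (Gamma,((Zeta,Beta),Theta)).
Gamma is sister to the clade containing all other ingroup taxa, so it is the earliest-diverging (most basal) ingroup lineage.

Gamma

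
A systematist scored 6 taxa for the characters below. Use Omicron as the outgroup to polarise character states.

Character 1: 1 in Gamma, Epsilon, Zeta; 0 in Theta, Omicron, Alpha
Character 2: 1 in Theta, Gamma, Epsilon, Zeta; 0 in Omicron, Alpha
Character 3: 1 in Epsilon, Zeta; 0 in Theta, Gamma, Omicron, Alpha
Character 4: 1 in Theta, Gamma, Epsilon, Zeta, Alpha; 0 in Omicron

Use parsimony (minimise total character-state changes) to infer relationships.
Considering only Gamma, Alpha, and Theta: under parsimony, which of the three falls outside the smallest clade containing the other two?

Alpha

The outgroup has state '0' for every character, so '1' is the derived state throughout.
Only Epsilon, Gamma, and Zeta show the derived state '1' for Character 1, supporting them as a clade.
Only Epsilon, Gamma, Theta, and Zeta show the derived state '1' for Character 2, supporting them as a clade.
Character 3: derived state '1' in Epsilon and Zeta only — synapomorphy for {Epsilon, Zeta}.
All ingroup taxa share the derived state '1' for Character 4; it defines the ingroup but does not resolve relationships within it.
Most parsimonious ingroup topology: ((((Epsilon,Zeta),Gamma),Theta),Alpha).
Theta and Gamma share a more recent common ancestor with each other than either does with Alpha, so Alpha is the least closely related of the three.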